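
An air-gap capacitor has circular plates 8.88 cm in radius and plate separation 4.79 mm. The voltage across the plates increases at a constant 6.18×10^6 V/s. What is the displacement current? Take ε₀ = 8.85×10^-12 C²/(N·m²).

C = ε₀A/d = (8.85×10^-12)(0.02477)/(4.79×10^-3) = 4.577×10^-11 F.
I_d = C dV/dt = (4.577×10^-11)(6.18×10^6) = 2.83×10^-4 A.

2.83×10^-4 A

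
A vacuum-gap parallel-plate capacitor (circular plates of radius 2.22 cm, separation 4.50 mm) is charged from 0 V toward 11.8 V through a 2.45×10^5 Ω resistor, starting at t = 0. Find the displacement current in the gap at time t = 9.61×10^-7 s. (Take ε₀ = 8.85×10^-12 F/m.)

C = ε₀A/d = (8.85×10^-12)(1.548×10^-3)/(4.50×10^-3) = 3.044×10^-12 F, so τ = RC = 7.458×10^-7 s.
The conduction current is I(t) = (V₀/R) e^(−t/τ), and the displacement current between the plates equals it.
t/τ = 1.289; I_d = (11.8/2.45×10^5) · e^(−1.289) = (4.816×10^-5)(0.2755) = 1.33×10^-5 A.

1.33×10^-5 A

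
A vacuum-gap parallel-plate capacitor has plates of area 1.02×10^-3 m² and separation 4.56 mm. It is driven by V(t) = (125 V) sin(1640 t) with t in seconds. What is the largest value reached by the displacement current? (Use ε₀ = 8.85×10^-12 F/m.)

(dE/dt)_max = V₀ω/d = 4.496×10^7 V/(m·s); ω = 1640 rad/s.
I_d,max = ε₀ A (dE/dt)_max = (8.85×10^-12)(1.02×10^-3)(4.496×10^7) = 4.06×10^-7 A.

4.06×10^-7 A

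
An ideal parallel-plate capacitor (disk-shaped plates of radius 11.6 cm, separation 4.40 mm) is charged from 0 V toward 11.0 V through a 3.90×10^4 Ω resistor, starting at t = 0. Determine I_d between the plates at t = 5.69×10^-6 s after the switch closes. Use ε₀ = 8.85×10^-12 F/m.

C = ε₀A/d = (8.85×10^-12)(0.04227)/(4.40×10^-3) = 8.502×10^-11 F and τ = RC = 3.316×10^-6 s. I_d in the gap equals the RC charging current.
I_d(t) = (V₀/R) e^(−t/τ) = 2.821×10^-4 · e^(−1.716) = 5.07×10^-5 A.

5.07×10^-5 A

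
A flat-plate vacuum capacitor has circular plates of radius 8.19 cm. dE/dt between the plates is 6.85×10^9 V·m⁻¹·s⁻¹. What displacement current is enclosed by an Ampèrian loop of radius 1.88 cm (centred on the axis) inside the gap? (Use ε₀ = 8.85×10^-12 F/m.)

6.73×10^-5 A

Through the whole plate area (πR² = 0.02107 m²), I_d = ε₀ πR² dE/dt = 1.277×10^-3 A.
Through an area πr² the displacement current is I_d·(πr²/πR²) = I_d (r/R)² = 6.73×10^-5 A.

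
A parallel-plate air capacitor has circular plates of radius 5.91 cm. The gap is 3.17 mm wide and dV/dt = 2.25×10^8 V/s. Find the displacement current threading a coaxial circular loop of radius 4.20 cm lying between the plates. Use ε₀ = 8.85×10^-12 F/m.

With E = V/d, dE/dt = 7.098×10^10 V/(m·s) and πR² = 0.01097 m², giving I_d = ε₀ πR² dE/dt = 6.891×10^-3 A.
The field is uniform, so I_d,enc = I_d (r/R)² = (6.891×10^-3)(4.20/5.91)² = 3.48×10^-3 A.

3.48×10^-3 A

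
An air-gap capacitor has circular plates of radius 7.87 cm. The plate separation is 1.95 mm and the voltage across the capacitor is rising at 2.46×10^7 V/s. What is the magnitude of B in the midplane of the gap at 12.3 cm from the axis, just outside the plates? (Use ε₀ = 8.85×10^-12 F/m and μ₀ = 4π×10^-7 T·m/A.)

I_d = C dV/dt with C = ε₀πR²/d = 8.832×10^-11 F, so I_d = (8.832×10^-11)(2.46×10^7) = 2.173×10^-3 A.
With r > R the enclosed displacement current is the full I_d; B = μ₀ I_d / (2πr) = 3.53×10^-9 T.

3.53×10^-9 T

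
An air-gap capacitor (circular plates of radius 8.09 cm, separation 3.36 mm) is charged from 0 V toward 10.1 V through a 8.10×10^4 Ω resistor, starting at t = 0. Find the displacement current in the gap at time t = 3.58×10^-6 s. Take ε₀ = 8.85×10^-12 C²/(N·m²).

C = ε₀A/d = (8.85×10^-12)(0.02056)/(3.36×10^-3) = 5.415×10^-11 F, so τ = RC = 4.386×10^-6 s.
The conduction current is I(t) = (V₀/R) e^(−t/τ), and the displacement current between the plates equals it.
t/τ = 0.8162; I_d = (10.1/8.10×10^4) · e^(−0.8162) = (1.247×10^-4)(0.4421) = 5.51×10^-5 A.

5.51×10^-5 A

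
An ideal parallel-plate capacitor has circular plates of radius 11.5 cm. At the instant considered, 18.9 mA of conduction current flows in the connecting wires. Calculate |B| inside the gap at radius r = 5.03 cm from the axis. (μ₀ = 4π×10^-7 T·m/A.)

1.44×10^-8 T

Between the plates the displacement current equals the wire current: I_d = 18.9 mA = 0.0189 A.
∮B·dl = μ₀ I_d,enc with I_d,enc = I_d r²/R² = 3.616×10^-3 A; so B = μ₀ I_d,enc/(2πr) = 1.44×10^-8 T.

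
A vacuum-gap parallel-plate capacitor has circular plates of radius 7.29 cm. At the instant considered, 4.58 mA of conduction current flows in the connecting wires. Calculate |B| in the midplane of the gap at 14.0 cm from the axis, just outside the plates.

6.54×10^-9 T

By continuity the displacement current in the gap matches the conduction current: I_d = 4.58×10^-3 A.
Outside the plates the loop encloses all of I_d, so B·2πr = μ₀ I_d and B = 6.54×10^-9 T.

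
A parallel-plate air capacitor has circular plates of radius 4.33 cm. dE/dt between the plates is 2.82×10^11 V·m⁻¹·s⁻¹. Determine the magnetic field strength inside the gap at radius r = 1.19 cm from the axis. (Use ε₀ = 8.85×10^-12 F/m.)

1.87×10^-8 T

I_d = ε₀ dΦ_E/dt = ε₀ πR² (dE/dt) = (8.85×10^-12)(5.890×10^-3)(2.82×10^11) = 0.01470 A through the full plate area.
An Ampèrian loop of radius r encloses a fraction (r/R)² of I_d. Then B·2πr = μ₀ I_d (r/R)², giving B = μ₀ I_d r/(2πR²) = 1.87×10^-8 T.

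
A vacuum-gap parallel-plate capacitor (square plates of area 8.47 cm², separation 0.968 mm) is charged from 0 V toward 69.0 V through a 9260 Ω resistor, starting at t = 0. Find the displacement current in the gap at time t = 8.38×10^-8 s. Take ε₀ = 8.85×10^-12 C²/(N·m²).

2.32×10^-3 A

C = ε₀A/d = (8.85×10^-12)(8.47×10^-4)/(9.68×10^-4) = 7.744×10^-12 F, so τ = RC = 7.171×10^-8 s.
The conduction current is I(t) = (V₀/R) e^(−t/τ), and the displacement current between the plates equals it.
t/τ = 1.169; I_d = (69.0/9260) · e^(−1.169) = (7.451×10^-3)(0.3107) = 2.32×10^-3 A.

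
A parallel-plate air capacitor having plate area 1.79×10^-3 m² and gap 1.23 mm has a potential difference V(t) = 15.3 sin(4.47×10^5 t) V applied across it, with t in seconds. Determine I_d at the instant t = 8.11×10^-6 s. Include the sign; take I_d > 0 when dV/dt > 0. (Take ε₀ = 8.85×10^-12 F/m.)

-7.80×10^-5 A

dE/dt = (V₀ω/d)·cos(ωt) with ωt = 3.62517 rad: (15.3)(4.47×10^5)(-0.8853)/(1.23×10^-3) = -4.922×10^9 V/(m·s).
I_d = ε₀ A dE/dt = (8.85×10^-12)(1.79×10^-3)(-4.922×10^9) = -7.80×10^-5 A.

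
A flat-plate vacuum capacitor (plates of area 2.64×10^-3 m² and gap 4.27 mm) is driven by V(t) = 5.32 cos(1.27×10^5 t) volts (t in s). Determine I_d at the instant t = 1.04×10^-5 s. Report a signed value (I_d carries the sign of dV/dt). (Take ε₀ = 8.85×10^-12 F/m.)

C = ε₀A/d = (8.85×10^-12)(2.64×10^-3)/(4.27×10^-3) = 5.472×10^-12 F. dV/dt = V₀ω·−sin(ωt); at ωt = 1.3208 rad this factor is -0.9689.
I_d = C dV/dt = (5.472×10^-12)(5.32)(1.27×10^5)(-0.9689) = -3.58×10^-6 A.

-3.58×10^-6 A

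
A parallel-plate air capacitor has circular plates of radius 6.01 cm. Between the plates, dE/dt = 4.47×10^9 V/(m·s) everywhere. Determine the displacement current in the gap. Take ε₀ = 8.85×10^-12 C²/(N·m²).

I_d = ε₀ A (dE/dt) = (8.85×10^-12)(0.01135 m²)(4.47×10^9) = 4.49×10^-4 A.

4.49×10^-4 A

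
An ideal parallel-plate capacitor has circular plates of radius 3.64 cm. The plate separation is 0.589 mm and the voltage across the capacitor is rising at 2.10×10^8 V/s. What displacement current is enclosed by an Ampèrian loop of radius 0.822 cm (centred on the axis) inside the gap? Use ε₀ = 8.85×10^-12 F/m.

I_d = C dV/dt with C = ε₀πR²/d = 6.254×10^-11 F, so I_d = (6.254×10^-11)(2.10×10^8) = 0.01313 A.
Through an area πr² the displacement current is I_d·(πr²/πR²) = I_d (r/R)² = 6.70×10^-4 A.

6.70×10^-4 A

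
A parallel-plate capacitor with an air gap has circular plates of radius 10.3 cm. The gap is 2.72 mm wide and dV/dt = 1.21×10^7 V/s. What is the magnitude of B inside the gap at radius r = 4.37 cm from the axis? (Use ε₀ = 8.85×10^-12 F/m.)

I_d = C dV/dt with C = ε₀πR²/d = 1.084×10^-10 F, so I_d = (1.084×10^-10)(1.21×10^7) = 1.312×10^-3 A.
For r < R the Ampère–Maxwell law gives B(2πr) = μ₀ I_d (r²/R²), so B = μ₀ I_d r/(2πR²) = (4π×10^-7)(1.312×10^-3)(0.0437)/(2π·0.103²) = 1.08×10^-9 T.

1.08×10^-9 T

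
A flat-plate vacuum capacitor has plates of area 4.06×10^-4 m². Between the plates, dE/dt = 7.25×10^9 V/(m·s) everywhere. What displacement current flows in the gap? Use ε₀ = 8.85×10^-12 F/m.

I_d = ε₀ A (dE/dt) = (8.85×10^-12)(4.06×10^-4 m²)(7.25×10^9) = 2.60×10^-5 A.

2.60×10^-5 A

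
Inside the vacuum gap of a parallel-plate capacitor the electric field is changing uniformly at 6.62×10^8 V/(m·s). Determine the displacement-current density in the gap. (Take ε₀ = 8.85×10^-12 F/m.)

The displacement-current density is ε₀ ∂E/∂t = (8.85×10^-12)(6.62×10^8) = 5.86×10^-3 A/m².

5.86×10^-3 A/m²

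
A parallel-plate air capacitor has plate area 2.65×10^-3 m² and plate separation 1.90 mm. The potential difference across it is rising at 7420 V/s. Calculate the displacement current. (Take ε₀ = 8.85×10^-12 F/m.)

The displacement current equals the charging current C dV/dt. With C = ε₀A/d = (8.85×10^-12)(2.65×10^-3)/(1.90×10^-3) = 1.234×10^-11 F, I_d = (1.234×10^-11)(7420) = 9.16×10^-8 A.

9.16×10^-8 A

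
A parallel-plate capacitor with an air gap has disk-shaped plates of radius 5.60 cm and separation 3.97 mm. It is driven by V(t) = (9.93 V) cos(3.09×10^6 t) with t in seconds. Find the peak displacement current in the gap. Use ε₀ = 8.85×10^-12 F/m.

6.74×10^-4 A

(dE/dt)_max = V₀ω/d = 7.729×10^9 V/(m·s); ω = 3.09×10^6 rad/s.
I_d,max = ε₀ A (dE/dt)_max = (8.85×10^-12)(9.852×10^-3)(7.729×10^9) = 6.74×10^-4 A.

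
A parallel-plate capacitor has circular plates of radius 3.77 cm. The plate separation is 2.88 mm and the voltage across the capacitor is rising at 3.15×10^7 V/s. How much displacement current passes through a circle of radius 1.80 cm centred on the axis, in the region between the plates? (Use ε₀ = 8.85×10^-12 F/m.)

dE/dt = (dV/dt)/d = 1.094×10^10 V/(m·s); I_d = ε₀(πR²)(dE/dt) = (8.85×10^-12)(4.465×10^-3)(1.094×10^10) = 4.323×10^-4 A.
The field is uniform, so I_d,enc = I_d (r/R)² = (4.323×10^-4)(1.80/3.77)² = 9.85×10^-5 A.

9.85×10^-5 A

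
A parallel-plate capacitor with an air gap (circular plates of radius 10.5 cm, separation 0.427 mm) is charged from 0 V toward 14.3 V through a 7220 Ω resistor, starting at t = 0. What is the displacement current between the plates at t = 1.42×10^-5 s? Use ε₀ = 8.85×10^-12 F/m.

C = ε₀A/d = (8.85×10^-12)(0.03464)/(4.27×10^-4) = 7.179×10^-10 F and τ = RC = 5.183×10^-6 s. I_d in the gap equals the RC charging current.
I_d(t) = (V₀/R) e^(−t/τ) = 1.981×10^-3 · e^(−2.740) = 1.28×10^-4 A.

1.28×10^-4 A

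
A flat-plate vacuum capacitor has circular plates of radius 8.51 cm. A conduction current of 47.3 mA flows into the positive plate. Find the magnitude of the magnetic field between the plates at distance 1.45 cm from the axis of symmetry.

1.89×10^-8 T

Between the plates the displacement current equals the wire current: I_d = 47.3 mA = 0.0473 A.
An Ampèrian loop of radius r encloses a fraction (r/R)² of I_d. Then B·2πr = μ₀ I_d (r/R)², giving B = μ₀ I_d r/(2πR²) = 1.89×10^-8 T.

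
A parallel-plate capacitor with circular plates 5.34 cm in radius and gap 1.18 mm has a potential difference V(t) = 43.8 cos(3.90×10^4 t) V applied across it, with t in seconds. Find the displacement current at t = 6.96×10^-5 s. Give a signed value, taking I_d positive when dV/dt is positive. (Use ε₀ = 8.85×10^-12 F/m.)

-4.76×10^-5 A

dE/dt = (V₀ω/d)·−sin(ωt) with ωt = 2.7144 rad: (43.8)(3.90×10^4)(-0.4143)/(1.18×10^-3) = -5.998×10^8 V/(m·s).
I_d = ε₀ A dE/dt = (8.85×10^-12)(8.958×10^-3)(-5.998×10^8) = -4.76×10^-5 A.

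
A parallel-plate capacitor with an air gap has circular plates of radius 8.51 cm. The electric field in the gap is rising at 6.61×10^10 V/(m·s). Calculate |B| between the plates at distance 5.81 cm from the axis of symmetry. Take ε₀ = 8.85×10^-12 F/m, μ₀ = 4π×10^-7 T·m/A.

2.14×10^-8 T

I_d = ε₀ dΦ_E/dt = ε₀ πR² (dE/dt) = (8.85×10^-12)(0.02275)(6.61×10^10) = 0.01331 A through the full plate area.
For r < R the Ampère–Maxwell law gives B(2πr) = μ₀ I_d (r²/R²), so B = μ₀ I_d r/(2πR²) = (4π×10^-7)(0.01331)(0.0581)/(2π·0.0851²) = 2.14×10^-8 T.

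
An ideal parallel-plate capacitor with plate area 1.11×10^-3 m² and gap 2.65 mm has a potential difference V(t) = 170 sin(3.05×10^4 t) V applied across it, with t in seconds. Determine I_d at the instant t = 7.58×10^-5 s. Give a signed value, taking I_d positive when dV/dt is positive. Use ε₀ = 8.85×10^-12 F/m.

dV/dt = (170)(3.05×10^4)·cos(2.3119) = -3.500×10^6 V/s.
I_d = C dV/dt with C = ε₀A/d = (8.85×10^-12)(1.11×10^-3)/(2.65×10^-3) = 3.707×10^-12 F, so I_d = (3.707×10^-12)(-3.500×10^6) = -1.30×10^-5 A.

-1.30×10^-5 A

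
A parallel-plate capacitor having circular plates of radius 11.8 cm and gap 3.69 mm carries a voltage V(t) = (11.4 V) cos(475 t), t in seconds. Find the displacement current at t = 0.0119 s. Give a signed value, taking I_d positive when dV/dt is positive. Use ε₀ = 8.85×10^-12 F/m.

3.35×10^-7 A

dE/dt = (V₀ω/d)·−sin(ωt) with ωt = 5.6525 rad: (11.4)(475)(0.5897)/(3.69×10^-3) = 8.654×10^5 V/(m·s).
I_d = ε₀ A dE/dt = (8.85×10^-12)(0.04374)(8.654×10^5) = 3.35×10^-7 A.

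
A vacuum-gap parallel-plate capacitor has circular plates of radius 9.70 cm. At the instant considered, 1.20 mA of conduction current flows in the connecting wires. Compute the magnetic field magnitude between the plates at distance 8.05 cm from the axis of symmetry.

2.05×10^-9 T

No conduction current crosses the gap, so I_d there equals the 1.20×10^-3 A in the leads.
For r < R the Ampère–Maxwell law gives B(2πr) = μ₀ I_d (r²/R²), so B = μ₀ I_d r/(2πR²) = (4π×10^-7)(1.20×10^-3)(0.0805)/(2π·0.0970²) = 2.05×10^-9 T.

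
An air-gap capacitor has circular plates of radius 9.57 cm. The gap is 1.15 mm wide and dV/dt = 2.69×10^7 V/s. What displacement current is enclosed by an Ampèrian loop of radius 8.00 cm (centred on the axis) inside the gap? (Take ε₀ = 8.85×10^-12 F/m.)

4.16×10^-3 A

With E = V/d, dE/dt = 2.339×10^10 V/(m·s) and πR² = 0.02877 m², giving I_d = ε₀ πR² dE/dt = 5.955×10^-3 A.
Since J_d is uniform, the enclosed fraction is (r/R)² = 0.6988, giving I_d,enc = 4.16×10^-3 A.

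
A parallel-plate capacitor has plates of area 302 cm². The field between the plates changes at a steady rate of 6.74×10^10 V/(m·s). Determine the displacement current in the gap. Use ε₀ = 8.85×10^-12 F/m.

I_d = ε₀ A (dE/dt) = (8.85×10^-12)(0.0302 m²)(6.74×10^10) = 0.0180 A.

0.0180 A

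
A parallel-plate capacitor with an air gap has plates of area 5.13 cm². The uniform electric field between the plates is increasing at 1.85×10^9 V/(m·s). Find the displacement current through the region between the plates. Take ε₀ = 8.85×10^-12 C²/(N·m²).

8.40×10^-6 A

I_d = ε₀ A (dE/dt) = (8.85×10^-12)(5.13×10^-4 m²)(1.85×10^9) = 8.40×10^-6 A.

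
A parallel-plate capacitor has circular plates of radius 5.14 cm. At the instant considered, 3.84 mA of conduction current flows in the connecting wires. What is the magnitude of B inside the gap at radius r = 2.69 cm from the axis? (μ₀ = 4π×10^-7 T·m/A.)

No conduction current crosses the gap, so I_d there equals the 3.84×10^-3 A in the leads.
For r < R the Ampère–Maxwell law gives B(2πr) = μ₀ I_d (r²/R²), so B = μ₀ I_d r/(2πR²) = (4π×10^-7)(3.84×10^-3)(0.0269)/(2π·0.0514²) = 7.82×10^-9 T.

7.82×10^-9 T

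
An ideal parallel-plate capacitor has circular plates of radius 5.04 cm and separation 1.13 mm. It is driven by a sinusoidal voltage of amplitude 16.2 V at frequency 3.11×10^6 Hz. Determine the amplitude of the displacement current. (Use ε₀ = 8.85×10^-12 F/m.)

C = ε₀A/d = (8.85×10^-12)(7.980×10^-3)/(1.13×10^-3) = 6.250×10^-11 F; ω = 2πf = 1.954×10^7 rad/s.
I_d = C dV/dt, so |I_d|_max = C V₀ ω = (6.250×10^-11)(16.2)(1.954×10^7) = 0.0198 A.

0.0198 A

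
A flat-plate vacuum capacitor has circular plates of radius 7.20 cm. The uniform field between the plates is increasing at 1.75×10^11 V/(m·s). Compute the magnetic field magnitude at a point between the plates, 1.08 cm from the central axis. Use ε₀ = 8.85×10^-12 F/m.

1.05×10^-8 T

Total displacement current: I_d = ε₀(πR²)(dE/dt) = (8.85×10^-12)(0.01629)(1.75×10^11) = 0.02523 A.
An Ampèrian loop of radius r encloses a fraction (r/R)² of I_d. Then B·2πr = μ₀ I_d (r/R)², giving B = μ₀ I_d r/(2πR²) = 1.05×10^-8 T.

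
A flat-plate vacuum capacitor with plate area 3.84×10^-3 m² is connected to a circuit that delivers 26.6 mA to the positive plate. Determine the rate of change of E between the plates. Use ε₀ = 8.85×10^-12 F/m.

7.83×10^11 V/(m·s)

Charge continuity gives I_d = I = 0.0266 A between the plates.
Then dE/dt = I_d/(ε₀A) = 7.83×10^11 V/(m·s).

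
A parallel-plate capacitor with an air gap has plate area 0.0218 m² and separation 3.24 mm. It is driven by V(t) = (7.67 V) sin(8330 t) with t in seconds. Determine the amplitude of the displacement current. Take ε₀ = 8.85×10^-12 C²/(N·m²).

3.80×10^-6 A

C = ε₀A/d = (8.85×10^-12)(0.0218)/(3.24×10^-3) = 5.955×10^-11 F; ω = 8330 rad/s.
I_d = C dV/dt, so |I_d|_max = C V₀ ω = (5.955×10^-11)(7.67)(8330) = 3.80×10^-6 A.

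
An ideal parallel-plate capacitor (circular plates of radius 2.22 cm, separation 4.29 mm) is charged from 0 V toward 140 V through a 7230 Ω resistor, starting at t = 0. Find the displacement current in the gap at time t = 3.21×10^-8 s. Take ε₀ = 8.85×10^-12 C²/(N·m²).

4.82×10^-3 A

C = ε₀A/d = (8.85×10^-12)(1.548×10^-3)/(4.29×10^-3) = 3.193×10^-12 F and τ = RC = 2.309×10^-8 s. I_d in the gap equals the RC charging current.
I_d(t) = (V₀/R) e^(−t/τ) = 0.01936 · e^(−1.390) = 4.82×10^-3 A.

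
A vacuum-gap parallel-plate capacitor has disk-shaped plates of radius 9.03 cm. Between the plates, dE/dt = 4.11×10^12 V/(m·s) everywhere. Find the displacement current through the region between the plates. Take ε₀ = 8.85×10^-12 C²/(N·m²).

I_d = ε₀ A (dE/dt) = (8.85×10^-12)(0.02562 m²)(4.11×10^12) = 0.932 A.

0.932 A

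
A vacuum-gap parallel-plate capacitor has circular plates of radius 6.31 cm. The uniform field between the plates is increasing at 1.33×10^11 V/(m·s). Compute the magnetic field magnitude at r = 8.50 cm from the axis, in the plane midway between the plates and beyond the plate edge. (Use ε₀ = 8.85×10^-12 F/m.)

3.46×10^-8 T

I_d = ε₀ dΦ_E/dt = ε₀ πR² (dE/dt) = (8.85×10^-12)(0.01251)(1.33×10^11) = 0.01472 A through the full plate area.
For r ≥ R the full I_d is enclosed: B = μ₀ I_d/(2πr) = (4π×10^-7)(0.01472)/(2π·0.0850) = 3.46×10^-8 T.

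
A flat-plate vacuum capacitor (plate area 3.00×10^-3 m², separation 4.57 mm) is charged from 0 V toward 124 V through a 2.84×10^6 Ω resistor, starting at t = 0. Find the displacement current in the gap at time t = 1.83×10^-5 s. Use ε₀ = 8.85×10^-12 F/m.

1.44×10^-5 A

C = ε₀A/d = (8.85×10^-12)(3.00×10^-3)/(4.57×10^-3) = 5.810×10^-12 F and τ = RC = 1.650×10^-5 s. I_d in the gap equals the RC charging current.
I_d(t) = (V₀/R) e^(−t/τ) = 4.366×10^-5 · e^(−1.109) = 1.44×10^-5 A.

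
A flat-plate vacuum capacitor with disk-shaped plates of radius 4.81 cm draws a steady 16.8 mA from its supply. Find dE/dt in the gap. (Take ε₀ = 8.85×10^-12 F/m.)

2.61×10^11 V/(m·s)

The displacement current between the plates equals the conduction current, I_d = 16.8 mA.
Inverting I_d = ε₀ A dE/dt gives dE/dt = 0.0168 / (8.85×10^-12 · 7.268×10^-3) = 2.61×10^11 V/(m·s).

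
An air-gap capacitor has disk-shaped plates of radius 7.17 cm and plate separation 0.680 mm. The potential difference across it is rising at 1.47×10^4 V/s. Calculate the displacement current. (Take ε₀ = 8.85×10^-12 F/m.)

C = ε₀A/d = (8.85×10^-12)(0.01615)/(6.80×10^-4) = 2.102×10^-10 F.
I_d = C dV/dt = (2.102×10^-10)(1.47×10^4) = 3.09×10^-6 A.

3.09×10^-6 A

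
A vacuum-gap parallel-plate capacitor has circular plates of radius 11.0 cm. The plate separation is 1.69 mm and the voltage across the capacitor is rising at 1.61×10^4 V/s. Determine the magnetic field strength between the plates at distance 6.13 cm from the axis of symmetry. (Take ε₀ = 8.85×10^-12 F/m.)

3.25×10^-12 T

I_d = C dV/dt with C = ε₀πR²/d = 1.990×10^-10 F, so I_d = (1.990×10^-10)(1.61×10^4) = 3.204×10^-6 A.
For r < R the Ampère–Maxwell law gives B(2πr) = μ₀ I_d (r²/R²), so B = μ₀ I_d r/(2πR²) = (4π×10^-7)(3.204×10^-6)(0.0613)/(2π·0.110²) = 3.25×10^-12 T.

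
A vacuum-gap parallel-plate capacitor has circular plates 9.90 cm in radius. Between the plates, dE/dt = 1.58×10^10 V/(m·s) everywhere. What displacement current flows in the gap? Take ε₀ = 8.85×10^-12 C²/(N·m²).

4.31×10^-3 A

With a uniform field, Φ_E = EA, so I_d = ε₀ A dE/dt = 4.31×10^-3 A.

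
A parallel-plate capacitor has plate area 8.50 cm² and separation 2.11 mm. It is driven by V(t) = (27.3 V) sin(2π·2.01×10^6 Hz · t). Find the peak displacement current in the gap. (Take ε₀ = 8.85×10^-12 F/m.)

(dE/dt)_max = V₀ω/d = 1.634×10^11 V/(m·s); ω = 2πf = 1.263×10^7 rad/s.
I_d,max = ε₀ A (dE/dt)_max = (8.85×10^-12)(8.50×10^-4)(1.634×10^11) = 1.23×10^-3 A.

1.23×10^-3 A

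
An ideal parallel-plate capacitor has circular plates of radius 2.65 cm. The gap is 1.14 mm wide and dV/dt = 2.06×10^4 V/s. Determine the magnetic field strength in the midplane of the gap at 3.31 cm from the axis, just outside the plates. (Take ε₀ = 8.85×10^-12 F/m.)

2.13×10^-12 T

I_d = C dV/dt with C = ε₀πR²/d = 1.713×10^-11 F, so I_d = (1.713×10^-11)(2.06×10^4) = 3.529×10^-7 A.
With r > R the enclosed displacement current is the full I_d; B = μ₀ I_d / (2πr) = 2.13×10^-12 T.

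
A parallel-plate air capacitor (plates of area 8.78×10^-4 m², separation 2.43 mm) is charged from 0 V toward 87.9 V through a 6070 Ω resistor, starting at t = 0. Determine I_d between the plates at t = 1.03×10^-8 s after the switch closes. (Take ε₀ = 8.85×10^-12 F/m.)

8.52×10^-3 A

With C = ε₀A/d = (8.85×10^-12)(8.78×10^-4)/(2.43×10^-3) = 3.198×10^-12 F, the time constant is τ = RC = 1.941×10^-8 s, so t/τ = 0.5307 and e^(−t/τ) = 0.5882.
I_d = I_cond = (V₀/R) e^(−t/τ) = (0.01448)(0.5882) = 8.52×10^-3 A.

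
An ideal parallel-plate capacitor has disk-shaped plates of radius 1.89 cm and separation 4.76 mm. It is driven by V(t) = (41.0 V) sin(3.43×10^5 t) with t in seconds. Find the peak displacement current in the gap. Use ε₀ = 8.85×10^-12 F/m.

2.93×10^-5 A

C = ε₀A/d = (8.85×10^-12)(1.122×10^-3)/(4.76×10^-3) = 2.086×10^-12 F; ω = 3.43×10^5 rad/s.
I_d = C dV/dt, so |I_d|_max = C V₀ ω = (2.086×10^-12)(41.0)(3.43×10^5) = 2.93×10^-5 A.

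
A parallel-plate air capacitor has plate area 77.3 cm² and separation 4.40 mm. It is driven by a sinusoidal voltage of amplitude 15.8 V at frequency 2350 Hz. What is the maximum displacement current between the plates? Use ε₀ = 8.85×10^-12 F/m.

3.63×10^-6 A

C = ε₀A/d = (8.85×10^-12)(7.73×10^-3)/(4.40×10^-3) = 1.555×10^-11 F; ω = 2πf = 1.477×10^4 rad/s.
I_d = C dV/dt, so |I_d|_max = C V₀ ω = (1.555×10^-11)(15.8)(1.477×10^4) = 3.63×10^-6 A.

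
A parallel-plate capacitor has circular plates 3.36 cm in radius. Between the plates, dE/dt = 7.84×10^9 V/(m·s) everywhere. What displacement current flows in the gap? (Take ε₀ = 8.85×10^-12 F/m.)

With a uniform field, Φ_E = EA, so I_d = ε₀ A dE/dt = 2.46×10^-4 A.

2.46×10^-4 A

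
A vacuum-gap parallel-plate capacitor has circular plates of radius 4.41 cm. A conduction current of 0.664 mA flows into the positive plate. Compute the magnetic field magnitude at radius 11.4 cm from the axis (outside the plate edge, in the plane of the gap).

1.16×10^-9 T

Between the plates the displacement current equals the wire current: I_d = 0.664 mA = 6.64×10^-4 A.
For r ≥ R the full I_d is enclosed: B = μ₀ I_d/(2πr) = (4π×10^-7)(6.64×10^-4)/(2π·0.114) = 1.16×10^-9 T.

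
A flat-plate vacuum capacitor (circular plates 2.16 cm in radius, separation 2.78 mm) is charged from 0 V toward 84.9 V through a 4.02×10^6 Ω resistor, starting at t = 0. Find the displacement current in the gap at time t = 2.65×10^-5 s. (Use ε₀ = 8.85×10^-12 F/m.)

C = ε₀A/d = (8.85×10^-12)(1.466×10^-3)/(2.78×10^-3) = 4.667×10^-12 F and τ = RC = 1.876×10^-5 s. I_d in the gap equals the RC charging current.
I_d(t) = (V₀/R) e^(−t/τ) = 2.112×10^-5 · e^(−1.413) = 5.14×10^-6 A.

5.14×10^-6 A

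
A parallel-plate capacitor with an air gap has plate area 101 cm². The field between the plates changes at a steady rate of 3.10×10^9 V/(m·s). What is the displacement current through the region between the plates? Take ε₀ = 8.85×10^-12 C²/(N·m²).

2.77×10^-4 A

With a uniform field, Φ_E = EA, so I_d = ε₀ A dE/dt = 2.77×10^-4 A.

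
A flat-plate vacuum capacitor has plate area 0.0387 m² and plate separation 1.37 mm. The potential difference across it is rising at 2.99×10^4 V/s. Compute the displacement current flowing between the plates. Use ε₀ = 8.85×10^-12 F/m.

7.47×10^-6 A

The field between the plates is E = V/d, so dE/dt = (2.99×10^4)/(1.37×10^-3 m) = 2.182×10^7 V/(m·s).
I_d = ε₀ A (dE/dt) = (8.85×10^-12)(0.0387)(2.182×10^7) = 7.47×10^-6 A.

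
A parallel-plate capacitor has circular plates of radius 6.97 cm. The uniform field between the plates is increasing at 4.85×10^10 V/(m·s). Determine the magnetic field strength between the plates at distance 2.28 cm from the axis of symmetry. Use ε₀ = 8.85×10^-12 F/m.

Total displacement current: I_d = ε₀(πR²)(dE/dt) = (8.85×10^-12)(0.01526)(4.85×10^10) = 6.550×10^-3 A.
∮B·dl = μ₀ I_d,enc with I_d,enc = I_d r²/R² = 7.009×10^-4 A; so B = μ₀ I_d,enc/(2πr) = 6.15×10^-9 T.

6.15×10^-9 T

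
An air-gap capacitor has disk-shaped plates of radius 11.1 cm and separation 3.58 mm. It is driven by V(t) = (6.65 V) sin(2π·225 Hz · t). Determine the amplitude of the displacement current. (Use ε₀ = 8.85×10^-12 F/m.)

C = ε₀A/d = (8.85×10^-12)(0.03871)/(3.58×10^-3) = 9.569×10^-11 F; ω = 2πf = 1414 rad/s.
I_d = C dV/dt, so |I_d|_max = C V₀ ω = (9.569×10^-11)(6.65)(1414) = 9.00×10^-7 A.

9.00×10^-7 A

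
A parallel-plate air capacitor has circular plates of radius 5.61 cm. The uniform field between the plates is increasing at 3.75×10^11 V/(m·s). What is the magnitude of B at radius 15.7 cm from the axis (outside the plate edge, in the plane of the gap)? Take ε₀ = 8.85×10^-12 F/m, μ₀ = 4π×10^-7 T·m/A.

4.18×10^-8 T

I_d = ε₀ dΦ_E/dt = ε₀ πR² (dE/dt) = (8.85×10^-12)(9.887×10^-3)(3.75×10^11) = 0.03281 A through the full plate area.
Outside the plates the loop encloses all of I_d, so B·2πr = μ₀ I_d and B = 4.18×10^-8 T.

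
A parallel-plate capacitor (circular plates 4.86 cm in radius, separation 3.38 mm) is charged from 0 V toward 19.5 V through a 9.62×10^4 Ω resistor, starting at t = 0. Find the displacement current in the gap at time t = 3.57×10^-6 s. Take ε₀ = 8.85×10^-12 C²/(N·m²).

With C = ε₀A/d = (8.85×10^-12)(7.420×10^-3)/(3.38×10^-3) = 1.943×10^-11 F, the time constant is τ = RC = 1.869×10^-6 s, so t/τ = 1.910 and e^(−t/τ) = 0.1481.
I_d = I_cond = (V₀/R) e^(−t/τ) = (2.027×10^-4)(0.1481) = 3.00×10^-5 A.

3.00×10^-5 A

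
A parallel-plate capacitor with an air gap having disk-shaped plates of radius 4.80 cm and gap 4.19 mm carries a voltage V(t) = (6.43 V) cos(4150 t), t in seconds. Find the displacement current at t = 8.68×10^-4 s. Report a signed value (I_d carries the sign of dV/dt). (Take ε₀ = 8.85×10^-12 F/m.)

C = ε₀A/d = (8.85×10^-12)(7.238×10^-3)/(4.19×10^-3) = 1.529×10^-11 F. dV/dt = V₀ω·−sin(ωt); at ωt = 3.6022 rad this factor is 0.4445.
I_d = C dV/dt = (1.529×10^-11)(6.43)(4150)(0.4445) = 1.81×10^-7 A.

1.81×10^-7 A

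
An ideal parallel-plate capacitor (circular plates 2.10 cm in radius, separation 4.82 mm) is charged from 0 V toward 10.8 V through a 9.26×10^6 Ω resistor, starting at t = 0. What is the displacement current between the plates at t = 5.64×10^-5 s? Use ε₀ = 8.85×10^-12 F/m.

1.06×10^-7 A

C = ε₀A/d = (8.85×10^-12)(1.385×10^-3)/(4.82×10^-3) = 2.543×10^-12 F and τ = RC = 2.355×10^-5 s. I_d in the gap equals the RC charging current.
I_d(t) = (V₀/R) e^(−t/τ) = 1.166×10^-6 · e^(−2.395) = 1.06×10^-7 A.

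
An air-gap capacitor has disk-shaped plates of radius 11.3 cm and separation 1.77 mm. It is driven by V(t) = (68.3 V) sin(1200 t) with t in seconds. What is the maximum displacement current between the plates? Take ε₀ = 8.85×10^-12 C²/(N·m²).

1.64×10^-5 A

The displacement current equals the conduction current C dV/dt, which peaks at C V₀ ω.
With C = ε₀A/d = (8.85×10^-12)(0.04011)/(1.77×10^-3) = 2.005×10^-10 F and ω = 1200 rad/s, I_d,max = (2.005×10^-10)(68.3)(1200) = 1.64×10^-5 A.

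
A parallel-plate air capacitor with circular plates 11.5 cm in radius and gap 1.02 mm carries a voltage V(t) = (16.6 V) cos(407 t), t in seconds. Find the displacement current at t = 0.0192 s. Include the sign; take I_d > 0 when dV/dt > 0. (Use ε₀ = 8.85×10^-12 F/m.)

-2.43×10^-6 A

dV/dt = (16.6)(407)·−sin(7.8144) = -6751 V/s.
I_d = C dV/dt with C = ε₀A/d = (8.85×10^-12)(0.04155)/(1.02×10^-3) = 3.605×10^-10 F, so I_d = (3.605×10^-10)(-6751) = -2.43×10^-6 A.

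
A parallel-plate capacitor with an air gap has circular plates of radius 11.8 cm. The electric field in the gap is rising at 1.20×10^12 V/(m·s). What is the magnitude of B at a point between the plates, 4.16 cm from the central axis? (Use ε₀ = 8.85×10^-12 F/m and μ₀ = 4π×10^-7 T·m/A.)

Total displacement current: I_d = ε₀(πR²)(dE/dt) = (8.85×10^-12)(0.04374)(1.20×10^12) = 0.4645 A.
An Ampèrian loop of radius r encloses a fraction (r/R)² of I_d. Then B·2πr = μ₀ I_d (r/R)², giving B = μ₀ I_d r/(2πR²) = 2.78×10^-7 T.

2.78×10^-7 T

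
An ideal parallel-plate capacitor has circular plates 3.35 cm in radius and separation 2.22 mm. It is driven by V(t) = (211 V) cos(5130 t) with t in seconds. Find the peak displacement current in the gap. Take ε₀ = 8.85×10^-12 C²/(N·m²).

1.52×10^-5 A

The displacement current equals the conduction current C dV/dt, which peaks at C V₀ ω.
With C = ε₀A/d = (8.85×10^-12)(3.526×10^-3)/(2.22×10^-3) = 1.406×10^-11 F and ω = 5130 rad/s, I_d,max = (1.406×10^-11)(211)(5130) = 1.52×10^-5 A.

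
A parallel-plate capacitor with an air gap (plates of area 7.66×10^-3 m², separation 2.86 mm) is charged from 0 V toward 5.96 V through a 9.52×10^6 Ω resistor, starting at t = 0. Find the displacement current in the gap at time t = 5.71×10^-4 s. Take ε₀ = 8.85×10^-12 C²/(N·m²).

4.98×10^-8 A

C = ε₀A/d = (8.85×10^-12)(7.66×10^-3)/(2.86×10^-3) = 2.370×10^-11 F and τ = RC = 2.256×10^-4 s. I_d in the gap equals the RC charging current.
I_d(t) = (V₀/R) e^(−t/τ) = 6.261×10^-7 · e^(−2.531) = 4.98×10^-8 A.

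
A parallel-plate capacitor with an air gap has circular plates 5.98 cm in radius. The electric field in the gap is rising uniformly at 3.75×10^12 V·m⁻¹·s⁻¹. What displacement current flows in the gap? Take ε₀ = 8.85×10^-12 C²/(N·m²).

0.373 A

The displacement current is ε₀ times dΦ_E/dt = ε₀ A dE/dt = (8.85×10^-12)(0.01123)(3.75×10^12) = 0.373 A.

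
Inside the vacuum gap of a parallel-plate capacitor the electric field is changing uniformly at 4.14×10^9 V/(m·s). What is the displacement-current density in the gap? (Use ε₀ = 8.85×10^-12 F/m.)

J_d = ε₀ ∂E/∂t, so J_d = 0.0366 A/m².

0.0366 A/m²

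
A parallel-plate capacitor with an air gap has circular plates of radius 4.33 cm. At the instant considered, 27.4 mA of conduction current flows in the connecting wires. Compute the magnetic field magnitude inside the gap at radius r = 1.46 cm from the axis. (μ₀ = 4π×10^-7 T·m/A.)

Between the plates the displacement current equals the wire current: I_d = 27.4 mA = 0.0274 A.
An Ampèrian loop of radius r encloses a fraction (r/R)² of I_d. Then B·2πr = μ₀ I_d (r/R)², giving B = μ₀ I_d r/(2πR²) = 4.27×10^-8 T.

4.27×10^-8 T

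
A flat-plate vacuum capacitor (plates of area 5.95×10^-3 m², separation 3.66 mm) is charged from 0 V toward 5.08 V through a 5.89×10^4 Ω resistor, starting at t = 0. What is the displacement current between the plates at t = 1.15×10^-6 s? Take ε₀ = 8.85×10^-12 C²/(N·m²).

C = ε₀A/d = (8.85×10^-12)(5.95×10^-3)/(3.66×10^-3) = 1.439×10^-11 F, so τ = RC = 8.476×10^-7 s.
The conduction current is I(t) = (V₀/R) e^(−t/τ), and the displacement current between the plates equals it.
t/τ = 1.357; I_d = (5.08/5.89×10^4) · e^(−1.357) = (8.625×10^-5)(0.2574) = 2.22×10^-5 A.

2.22×10^-5 A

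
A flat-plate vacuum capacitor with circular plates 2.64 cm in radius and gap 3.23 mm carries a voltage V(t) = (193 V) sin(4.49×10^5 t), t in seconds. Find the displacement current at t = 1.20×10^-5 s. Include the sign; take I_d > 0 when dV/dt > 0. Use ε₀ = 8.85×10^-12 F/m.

dE/dt = (V₀ω/d)·cos(ωt) with ωt = 5.388 rad: (193)(4.49×10^5)(0.6254)/(3.23×10^-3) = 1.678×10^10 V/(m·s).
I_d = ε₀ A dE/dt = (8.85×10^-12)(2.190×10^-3)(1.678×10^10) = 3.25×10^-4 A.

3.25×10^-4 A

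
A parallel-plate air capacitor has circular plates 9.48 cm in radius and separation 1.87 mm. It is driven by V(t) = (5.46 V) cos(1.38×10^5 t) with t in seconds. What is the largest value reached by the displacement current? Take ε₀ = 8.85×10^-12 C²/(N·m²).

(dE/dt)_max = V₀ω/d = 4.029×10^8 V/(m·s); ω = 1.38×10^5 rad/s.
I_d,max = ε₀ A (dE/dt)_max = (8.85×10^-12)(0.02823)(4.029×10^8) = 1.01×10^-4 A.

1.01×10^-4 A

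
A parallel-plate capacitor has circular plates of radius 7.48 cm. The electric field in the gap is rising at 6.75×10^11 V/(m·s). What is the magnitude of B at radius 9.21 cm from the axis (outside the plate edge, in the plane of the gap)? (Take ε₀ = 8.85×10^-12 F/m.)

2.28×10^-7 T

Through the whole plate area (πR² = 0.01758 m²), I_d = ε₀ πR² dE/dt = 0.1050 A.
Outside the plates the loop encloses all of I_d, so B·2πr = μ₀ I_d and B = 2.28×10^-7 T.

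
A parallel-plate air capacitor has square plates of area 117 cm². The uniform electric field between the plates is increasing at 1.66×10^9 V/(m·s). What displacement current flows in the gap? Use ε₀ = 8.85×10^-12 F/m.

The displacement current is ε₀ times dΦ_E/dt = ε₀ A dE/dt = (8.85×10^-12)(0.0117)(1.66×10^9) = 1.72×10^-4 A.

1.72×10^-4 A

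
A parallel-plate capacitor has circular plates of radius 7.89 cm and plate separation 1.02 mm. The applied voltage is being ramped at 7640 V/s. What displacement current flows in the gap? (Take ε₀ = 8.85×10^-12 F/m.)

C = ε₀A/d = (8.85×10^-12)(0.01956)/(1.02×10^-3) = 1.697×10^-10 F.
I_d = C dV/dt = (1.697×10^-10)(7640) = 1.30×10^-6 A.

1.30×10^-6 A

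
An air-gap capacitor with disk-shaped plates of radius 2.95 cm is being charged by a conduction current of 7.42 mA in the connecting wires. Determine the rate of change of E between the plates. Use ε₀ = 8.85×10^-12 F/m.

3.07×10^11 V/(m·s)

The displacement current between the plates equals the conduction current, I_d = 7.42 mA.
Since I_d = ε₀ A dE/dt, dE/dt = I_d/(ε₀A) = (7.42×10^-3)/((8.85×10^-12)(2.734×10^-3)) = 3.07×10^11 V/(m·s).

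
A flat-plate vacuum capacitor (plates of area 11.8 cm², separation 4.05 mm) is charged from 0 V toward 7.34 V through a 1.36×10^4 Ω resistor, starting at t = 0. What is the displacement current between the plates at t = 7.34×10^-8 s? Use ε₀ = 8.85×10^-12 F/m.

C = ε₀A/d = (8.85×10^-12)(1.18×10^-3)/(4.05×10^-3) = 2.579×10^-12 F, so τ = RC = 3.507×10^-8 s.
The conduction current is I(t) = (V₀/R) e^(−t/τ), and the displacement current between the plates equals it.
t/τ = 2.093; I_d = (7.34/1.36×10^4) · e^(−2.093) = (5.397×10^-4)(0.1233) = 6.65×10^-5 A.

6.65×10^-5 A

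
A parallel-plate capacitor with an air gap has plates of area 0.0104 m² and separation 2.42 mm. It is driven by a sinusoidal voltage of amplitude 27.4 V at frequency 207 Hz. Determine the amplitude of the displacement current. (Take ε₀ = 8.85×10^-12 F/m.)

(dE/dt)_max = V₀ω/d = 1.473×10^7 V/(m·s); ω = 2πf = 1301 rad/s.
I_d,max = ε₀ A (dE/dt)_max = (8.85×10^-12)(0.0104)(1.473×10^7) = 1.36×10^-6 A.

1.36×10^-6 A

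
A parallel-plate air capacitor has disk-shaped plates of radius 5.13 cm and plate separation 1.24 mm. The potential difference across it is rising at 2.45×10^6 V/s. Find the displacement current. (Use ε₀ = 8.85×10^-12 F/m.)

1.45×10^-4 A

C = ε₀A/d = (8.85×10^-12)(8.268×10^-3)/(1.24×10^-3) = 5.901×10^-11 F.
I_d = C dV/dt = (5.901×10^-11)(2.45×10^6) = 1.45×10^-4 A.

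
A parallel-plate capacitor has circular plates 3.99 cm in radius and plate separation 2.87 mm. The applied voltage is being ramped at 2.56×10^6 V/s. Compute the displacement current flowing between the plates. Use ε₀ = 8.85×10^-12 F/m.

3.95×10^-5 A

The displacement current equals the charging current C dV/dt. With C = ε₀A/d = (8.85×10^-12)(5.001×10^-3)/(2.87×10^-3) = 1.542×10^-11 F, I_d = (1.542×10^-11)(2.56×10^6) = 3.95×10^-5 A.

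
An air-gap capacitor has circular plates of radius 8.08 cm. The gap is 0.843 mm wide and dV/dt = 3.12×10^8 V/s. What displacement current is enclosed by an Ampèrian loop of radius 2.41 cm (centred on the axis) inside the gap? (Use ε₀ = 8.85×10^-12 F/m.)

I_d = C dV/dt with C = ε₀πR²/d = 2.153×10^-10 F, so I_d = (2.153×10^-10)(3.12×10^8) = 0.06717 A.
The field is uniform, so I_d,enc = I_d (r/R)² = (0.06717)(2.41/8.08)² = 5.98×10^-3 A.

5.98×10^-3 A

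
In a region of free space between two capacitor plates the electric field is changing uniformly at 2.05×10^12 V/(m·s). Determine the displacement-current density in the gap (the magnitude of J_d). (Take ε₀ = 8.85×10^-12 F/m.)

The displacement-current density is ε₀ ∂E/∂t = (8.85×10^-12)(2.05×10^12) = 18.1 A/m².

18.1 A/m²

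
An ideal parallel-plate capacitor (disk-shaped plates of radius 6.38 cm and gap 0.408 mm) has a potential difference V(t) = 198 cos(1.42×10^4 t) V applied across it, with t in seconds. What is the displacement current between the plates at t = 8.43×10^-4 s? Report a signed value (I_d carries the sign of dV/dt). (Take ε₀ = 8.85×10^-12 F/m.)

dE/dt = (V₀ω/d)·−sin(ωt) with ωt = 11.9706 rad: (198)(1.42×10^4)(0.5611)/(4.08×10^-4) = 3.867×10^9 V/(m·s).
I_d = ε₀ A dE/dt = (8.85×10^-12)(0.01279)(3.867×10^9) = 4.38×10^-4 A.

4.38×10^-4 A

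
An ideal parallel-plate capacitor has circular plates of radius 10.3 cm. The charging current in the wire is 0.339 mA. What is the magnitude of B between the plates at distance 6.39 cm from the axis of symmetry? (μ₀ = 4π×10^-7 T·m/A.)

4.08×10^-10 T

Between the plates the displacement current equals the wire current: I_d = 0.339 mA = 3.39×10^-4 A.
∮B·dl = μ₀ I_d,enc with I_d,enc = I_d r²/R² = 1.305×10^-4 A; so B = μ₀ I_d,enc/(2πr) = 4.08×10^-10 T.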